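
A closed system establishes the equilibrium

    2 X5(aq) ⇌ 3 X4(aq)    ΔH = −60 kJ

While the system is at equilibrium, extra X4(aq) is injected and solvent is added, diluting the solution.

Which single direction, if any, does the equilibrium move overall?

cannot be determined

Adding X4 (aq), a product, drives the reaction to the left.
Dilution lowers every aqueous concentration by the same factor. Δn_aq = 3 − 2 = +1, so the system shifts toward the side with more dissolved moles — to the right.
The individual effects push in opposite directions; without quantitative information the net direction cannot be determined.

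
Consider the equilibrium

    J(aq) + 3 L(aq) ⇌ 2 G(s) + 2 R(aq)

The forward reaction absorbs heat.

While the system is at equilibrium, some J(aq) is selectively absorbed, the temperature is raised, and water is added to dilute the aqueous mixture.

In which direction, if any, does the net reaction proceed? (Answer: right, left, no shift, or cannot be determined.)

cannot be determined

Removing J (aq), a reactant, drives the reaction to the left.
The forward reaction is endothermic. Raising T favours the endothermic direction — shift to the right.
Dilution lowers every aqueous concentration by the same factor. Δn_aq = 2 − 4 = -2, so the system shifts toward the side with more dissolved moles — to the left.
The individual effects push in opposite directions; without quantitative information the net direction cannot be determined.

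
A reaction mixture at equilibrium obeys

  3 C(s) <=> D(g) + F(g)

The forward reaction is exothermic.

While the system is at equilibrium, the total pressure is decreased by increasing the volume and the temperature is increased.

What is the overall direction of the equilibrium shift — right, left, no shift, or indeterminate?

Gas moles: reactants 0, products 2 (Δn_gas = +2). Expansion shifts the system toward the side with more moles of gas — to the right.
The forward reaction is exothermic. Raising T favours the endothermic direction — shift to the left.
The individual effects push in opposite directions; without quantitative information the net direction cannot be determined.

cannot be determined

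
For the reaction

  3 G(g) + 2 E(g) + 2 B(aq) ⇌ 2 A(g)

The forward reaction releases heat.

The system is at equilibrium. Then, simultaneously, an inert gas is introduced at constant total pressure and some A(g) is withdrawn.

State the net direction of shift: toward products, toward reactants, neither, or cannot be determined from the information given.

Adding inert gas at constant total pressure expands the volume and lowers every reacting partial pressure. With Δn_gas = 2 − 5 = -3, Q moves away from K toward the side with fewer gas moles, so the system shifts toward the side with more gas moles — to the left.
Removing A (g), a product, drives the reaction to the right.
The individual effects push in opposite directions; without quantitative information the net direction cannot be determined.

cannot be determined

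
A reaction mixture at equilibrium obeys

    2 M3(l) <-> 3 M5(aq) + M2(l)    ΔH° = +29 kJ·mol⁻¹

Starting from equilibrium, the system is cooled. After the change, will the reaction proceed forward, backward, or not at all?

The forward reaction is endothermic. Lowering T favours the exothermic direction — shift to the left.

left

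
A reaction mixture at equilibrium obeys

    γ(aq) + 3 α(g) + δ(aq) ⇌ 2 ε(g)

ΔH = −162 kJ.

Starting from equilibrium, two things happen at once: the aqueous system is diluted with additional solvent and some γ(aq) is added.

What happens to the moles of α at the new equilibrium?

Dilution lowers every aqueous concentration by the same factor. Δn_aq = 0 − 2 = -2, so the system shifts toward the side with more dissolved moles — to the left.
Adding γ (aq), a reactant, drives the reaction to the right.
The two effects oppose each other, so the net shift — and hence the change in α — cannot be determined from the given information.

cannot be determined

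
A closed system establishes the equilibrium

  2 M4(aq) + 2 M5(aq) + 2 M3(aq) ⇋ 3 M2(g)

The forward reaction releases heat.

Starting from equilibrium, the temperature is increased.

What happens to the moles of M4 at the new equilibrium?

increases

The forward reaction is exothermic. Raising T favours the endothermic direction — shift to the left.
The net shift is to the left. M4 is a reactant, so its amount increases.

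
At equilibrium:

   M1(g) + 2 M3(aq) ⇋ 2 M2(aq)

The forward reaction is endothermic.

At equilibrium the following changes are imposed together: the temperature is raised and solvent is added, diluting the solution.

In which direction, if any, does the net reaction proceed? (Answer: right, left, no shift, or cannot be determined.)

right

The forward reaction is endothermic. Raising T favours the endothermic direction — shift to the right.
Dilution scales every aqueous concentration by the same factor. Δn_aq = 2 − 2 = 0, so Q is unchanged — no shift.
Only the nonzero effect(s) matter; the net shift is to the right.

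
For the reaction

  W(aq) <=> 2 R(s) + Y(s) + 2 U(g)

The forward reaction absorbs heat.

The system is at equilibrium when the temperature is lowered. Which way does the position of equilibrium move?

The forward reaction is endothermic. Lowering T favours the exothermic direction — shift to the left.

left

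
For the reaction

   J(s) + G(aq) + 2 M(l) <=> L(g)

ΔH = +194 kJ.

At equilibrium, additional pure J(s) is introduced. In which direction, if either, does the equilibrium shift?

no shift

J is a pure solid; its activity is 1 regardless of amount, so Q is unaffected — no shift from this change.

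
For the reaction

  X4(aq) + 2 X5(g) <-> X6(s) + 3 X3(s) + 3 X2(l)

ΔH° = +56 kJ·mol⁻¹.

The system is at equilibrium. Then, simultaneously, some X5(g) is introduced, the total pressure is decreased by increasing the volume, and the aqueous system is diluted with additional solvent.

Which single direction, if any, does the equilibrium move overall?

Adding X5 (g), a reactant, drives the reaction to the right.
Gas moles: reactants 2, products 0 (Δn_gas = -2). Expansion shifts the system toward the side with more moles of gas — to the left.
Dilution lowers every aqueous concentration by the same factor. Δn_aq = 0 − 1 = -1, so the system shifts toward the side with more dissolved moles — to the left.
The individual effects push in opposite directions; without quantitative information the net direction cannot be determined.

cannot be determined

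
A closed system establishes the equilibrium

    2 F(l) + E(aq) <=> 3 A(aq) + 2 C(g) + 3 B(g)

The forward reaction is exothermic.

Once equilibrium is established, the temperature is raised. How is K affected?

K depends on temperature via the van 't Hoff relation. The forward reaction is exothermic, so raising T decreases K.

decreases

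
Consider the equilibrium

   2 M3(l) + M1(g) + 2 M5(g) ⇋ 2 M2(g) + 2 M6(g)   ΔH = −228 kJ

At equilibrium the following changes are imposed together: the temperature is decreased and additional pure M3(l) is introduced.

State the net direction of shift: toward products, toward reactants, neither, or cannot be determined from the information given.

The forward reaction is exothermic. Lowering T favours the exothermic direction — shift to the right.
M3 is a pure liquid; its activity is 1 regardless of amount, so Q is unaffected — no shift from this change.
Only the nonzero effect(s) matter; the net shift is to the right.

right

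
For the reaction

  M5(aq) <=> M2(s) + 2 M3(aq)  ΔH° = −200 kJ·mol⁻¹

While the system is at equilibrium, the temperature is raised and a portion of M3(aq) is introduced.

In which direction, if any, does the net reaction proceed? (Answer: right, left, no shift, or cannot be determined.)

left

The forward reaction is exothermic. Raising T favours the endothermic direction — shift to the left.
Adding M3 (aq), a product, drives the reaction to the left.
All effects act in the same direction — net shift to the left.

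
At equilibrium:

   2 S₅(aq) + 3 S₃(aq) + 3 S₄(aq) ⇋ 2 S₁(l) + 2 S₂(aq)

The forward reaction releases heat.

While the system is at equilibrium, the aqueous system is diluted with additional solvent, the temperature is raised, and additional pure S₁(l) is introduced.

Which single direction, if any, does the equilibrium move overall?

Dilution lowers every aqueous concentration by the same factor. Δn_aq = 2 − 8 = -6, so the system shifts toward the side with more dissolved moles — to the left.
The forward reaction is exothermic. Raising T favours the endothermic direction — shift to the left.
S₁ is a pure liquid; its activity is 1 regardless of amount, so Q is unaffected — no shift from this change.
Only the nonzero effect(s) matter; the net shift is to the left.

left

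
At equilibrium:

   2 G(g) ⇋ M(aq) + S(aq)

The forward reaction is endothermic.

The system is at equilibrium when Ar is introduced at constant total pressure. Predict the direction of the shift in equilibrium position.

left

Adding inert gas at constant total pressure expands the volume and lowers every reacting partial pressure. With Δn_gas = 0 − 2 = -2, Q moves away from K toward the side with fewer gas moles, so the system shifts toward the side with more gas moles — to the left.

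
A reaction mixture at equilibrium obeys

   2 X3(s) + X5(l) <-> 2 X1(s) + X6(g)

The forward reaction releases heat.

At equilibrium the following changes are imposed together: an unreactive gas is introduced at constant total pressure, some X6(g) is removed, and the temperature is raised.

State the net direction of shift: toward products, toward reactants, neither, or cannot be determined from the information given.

cannot be determined

Adding inert gas at constant total pressure expands the volume and lowers every reacting partial pressure. With Δn_gas = 1 − 0 = +1, Q moves away from K toward the side with fewer gas moles, so the system shifts toward the side with more gas moles — to the right.
Removing X6 (g), a product, drives the reaction to the right.
The forward reaction is exothermic. Raising T favours the endothermic direction — shift to the left.
The individual effects push in opposite directions; without quantitative information the net direction cannot be determined.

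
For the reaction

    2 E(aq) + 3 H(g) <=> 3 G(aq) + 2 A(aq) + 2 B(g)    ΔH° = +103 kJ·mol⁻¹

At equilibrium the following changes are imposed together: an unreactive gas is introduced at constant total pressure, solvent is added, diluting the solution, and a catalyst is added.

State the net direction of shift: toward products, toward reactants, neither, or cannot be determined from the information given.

Adding inert gas at constant total pressure expands the volume and lowers every reacting partial pressure. With Δn_gas = 2 − 3 = -1, Q moves away from K toward the side with fewer gas moles, so the system shifts toward the side with more gas moles — to the left.
Dilution lowers every aqueous concentration by the same factor. Δn_aq = 5 − 2 = +3, so the system shifts toward the side with more dissolved moles — to the right.
A catalyst speeds both forward and reverse rates equally; it changes neither Q nor K — no shift from this change.
The individual effects push in opposite directions; without quantitative information the net direction cannot be determined.

cannot be determined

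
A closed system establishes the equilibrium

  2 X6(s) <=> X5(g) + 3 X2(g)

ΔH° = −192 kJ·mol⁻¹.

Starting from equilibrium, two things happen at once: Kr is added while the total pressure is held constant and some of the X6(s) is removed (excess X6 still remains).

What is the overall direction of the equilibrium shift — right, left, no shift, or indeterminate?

right

Adding inert gas at constant total pressure expands the volume and lowers every reacting partial pressure. With Δn_gas = 4 − 0 = +4, Q moves away from K toward the side with fewer gas moles, so the system shifts toward the side with more gas moles — to the right.
X6 is a pure solid; its activity is 1 regardless of amount, so Q is unaffected — no shift from this change.
Only the nonzero effect(s) matter; the net shift is to the right.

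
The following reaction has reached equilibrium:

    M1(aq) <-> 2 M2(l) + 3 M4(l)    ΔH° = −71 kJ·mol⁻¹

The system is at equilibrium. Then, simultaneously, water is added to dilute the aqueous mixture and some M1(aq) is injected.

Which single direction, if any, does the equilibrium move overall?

cannot be determined

Dilution lowers every aqueous concentration by the same factor. Δn_aq = 0 − 1 = -1, so the system shifts toward the side with more dissolved moles — to the left.
Adding M1 (aq), a reactant, drives the reaction to the right.
The individual effects push in opposite directions; without quantitative information the net direction cannot be determined.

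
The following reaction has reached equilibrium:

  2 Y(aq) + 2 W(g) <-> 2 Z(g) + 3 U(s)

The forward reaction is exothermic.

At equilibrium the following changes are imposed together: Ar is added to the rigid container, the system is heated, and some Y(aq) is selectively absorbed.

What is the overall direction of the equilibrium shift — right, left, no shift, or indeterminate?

left

At constant volume, adding an inert gas leaves every reacting species' partial pressure unchanged, so Q is unchanged — no shift from this change.
The forward reaction is exothermic. Raising T favours the endothermic direction — shift to the left.
Removing Y (aq), a reactant, drives the reaction to the left.
Only the nonzero effect(s) matter; the net shift is to the left.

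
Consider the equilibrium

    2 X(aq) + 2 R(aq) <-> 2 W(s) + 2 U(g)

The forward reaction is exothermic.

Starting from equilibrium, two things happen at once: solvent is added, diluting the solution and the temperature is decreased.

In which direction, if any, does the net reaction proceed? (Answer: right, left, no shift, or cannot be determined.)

cannot be determined

Dilution lowers every aqueous concentration by the same factor. Δn_aq = 0 − 4 = -4, so the system shifts toward the side with more dissolved moles — to the left.
The forward reaction is exothermic. Lowering T favours the exothermic direction — shift to the right.
The individual effects push in opposite directions; without quantitative information the net direction cannot be determined.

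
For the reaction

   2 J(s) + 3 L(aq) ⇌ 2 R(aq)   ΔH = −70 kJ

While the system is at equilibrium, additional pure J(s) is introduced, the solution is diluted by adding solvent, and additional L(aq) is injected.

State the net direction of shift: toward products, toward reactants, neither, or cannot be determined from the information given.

cannot be determined

J is a pure solid; its activity is 1 regardless of amount, so Q is unaffected — no shift from this change.
Dilution lowers every aqueous concentration by the same factor. Δn_aq = 2 − 3 = -1, so the system shifts toward the side with more dissolved moles — to the left.
Adding L (aq), a reactant, drives the reaction to the right.
The individual effects push in opposite directions; without quantitative information the net direction cannot be determined.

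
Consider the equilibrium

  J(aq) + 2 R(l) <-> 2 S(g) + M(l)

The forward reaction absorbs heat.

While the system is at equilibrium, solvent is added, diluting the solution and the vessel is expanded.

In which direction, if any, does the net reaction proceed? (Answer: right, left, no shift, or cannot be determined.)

Dilution lowers every aqueous concentration by the same factor. Δn_aq = 0 − 1 = -1, so the system shifts toward the side with more dissolved moles — to the left.
Gas moles: reactants 0, products 2 (Δn_gas = +2). Expansion shifts the system toward the side with more moles of gas — to the right.
The individual effects push in opposite directions; without quantitative information the net direction cannot be determined.

cannot be determined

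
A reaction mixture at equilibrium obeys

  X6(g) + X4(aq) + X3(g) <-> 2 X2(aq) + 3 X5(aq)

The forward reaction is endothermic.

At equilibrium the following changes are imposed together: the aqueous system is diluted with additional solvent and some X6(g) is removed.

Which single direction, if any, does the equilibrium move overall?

Dilution lowers every aqueous concentration by the same factor. Δn_aq = 5 − 1 = +4, so the system shifts toward the side with more dissolved moles — to the right.
Removing X6 (g), a reactant, drives the reaction to the left.
The individual effects push in opposite directions; without quantitative information the net direction cannot be determined.

cannot be determined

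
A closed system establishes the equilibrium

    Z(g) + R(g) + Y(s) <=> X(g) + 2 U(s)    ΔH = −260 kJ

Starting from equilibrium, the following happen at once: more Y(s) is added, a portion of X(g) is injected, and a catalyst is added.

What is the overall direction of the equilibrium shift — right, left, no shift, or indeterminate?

Y is a pure solid; its activity is 1 regardless of amount, so Q is unaffected — no shift from this change.
Adding X (g), a product, drives the reaction to the left.
A catalyst speeds both forward and reverse rates equally; it changes neither Q nor K — no shift from this change.
Only the nonzero effect(s) matter; the net shift is to the left.

left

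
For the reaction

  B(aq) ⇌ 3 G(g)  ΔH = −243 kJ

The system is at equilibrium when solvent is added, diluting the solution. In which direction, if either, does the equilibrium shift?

left

Dilution lowers every aqueous concentration by the same factor. Δn_aq = 0 − 1 = -1, so the system shifts toward the side with more dissolved moles — to the left.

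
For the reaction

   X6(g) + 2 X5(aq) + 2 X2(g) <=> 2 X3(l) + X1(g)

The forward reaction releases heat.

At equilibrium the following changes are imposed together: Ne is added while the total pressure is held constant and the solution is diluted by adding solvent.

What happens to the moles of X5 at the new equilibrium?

increases

Adding inert gas at constant total pressure expands the volume and lowers every reacting partial pressure. With Δn_gas = 1 − 3 = -2, Q moves away from K toward the side with fewer gas moles, so the system shifts toward the side with more gas moles — to the left.
Dilution lowers every aqueous concentration by the same factor. Δn_aq = 0 − 2 = -2, so the system shifts toward the side with more dissolved moles — to the left.
The net shift is to the left. X5 is a reactant, so its amount increases.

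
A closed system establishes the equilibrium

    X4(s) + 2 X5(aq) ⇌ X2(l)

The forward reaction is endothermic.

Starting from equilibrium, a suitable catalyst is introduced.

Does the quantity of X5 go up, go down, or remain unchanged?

unchanged

A catalyst speeds both forward and reverse rates equally; it changes neither Q nor K — no shift from this change.
No net shift occurs, so the amount of X5 is unchanged.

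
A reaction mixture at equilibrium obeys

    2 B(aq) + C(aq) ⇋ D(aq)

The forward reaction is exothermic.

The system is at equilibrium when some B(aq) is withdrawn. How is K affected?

The equilibrium constant depends only on temperature. This perturbation may move the position of equilibrium, but since T is unchanged, K itself is unchanged.

unchanged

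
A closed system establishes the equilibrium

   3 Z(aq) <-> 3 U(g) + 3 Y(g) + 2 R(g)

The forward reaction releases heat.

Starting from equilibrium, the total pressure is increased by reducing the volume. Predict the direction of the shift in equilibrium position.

left

Gas moles: reactants 0, products 8 (Δn_gas = +8). Compression shifts the system toward the side with fewer moles of gas — to the left.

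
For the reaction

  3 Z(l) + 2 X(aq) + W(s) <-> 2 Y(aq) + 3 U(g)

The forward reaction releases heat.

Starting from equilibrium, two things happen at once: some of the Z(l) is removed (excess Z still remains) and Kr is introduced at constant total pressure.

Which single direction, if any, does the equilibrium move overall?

Z is a pure liquid; its activity is 1 regardless of amount, so Q is unaffected — no shift from this change.
Adding inert gas at constant total pressure expands the volume and lowers every reacting partial pressure. With Δn_gas = 3 − 0 = +3, Q moves away from K toward the side with fewer gas moles, so the system shifts toward the side with more gas moles — to the right.
Only the nonzero effect(s) matter; the net shift is to the right.

right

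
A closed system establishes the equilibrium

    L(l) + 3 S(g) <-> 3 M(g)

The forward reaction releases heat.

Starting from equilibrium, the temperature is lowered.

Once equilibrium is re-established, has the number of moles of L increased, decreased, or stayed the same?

The forward reaction is exothermic. Lowering T favours the exothermic direction — shift to the right.
The net shift is to the right. L is a reactant, so its amount decreases.

decreases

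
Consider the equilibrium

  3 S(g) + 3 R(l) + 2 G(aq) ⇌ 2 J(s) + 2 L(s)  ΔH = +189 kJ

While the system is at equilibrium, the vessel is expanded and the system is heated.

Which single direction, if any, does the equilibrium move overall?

cannot be determined

Gas moles: reactants 3, products 0 (Δn_gas = -3). Expansion shifts the system toward the side with more moles of gas — to the left.
The forward reaction is endothermic. Raising T favours the endothermic direction — shift to the right.
The individual effects push in opposite directions; without quantitative information the net direction cannot be determined.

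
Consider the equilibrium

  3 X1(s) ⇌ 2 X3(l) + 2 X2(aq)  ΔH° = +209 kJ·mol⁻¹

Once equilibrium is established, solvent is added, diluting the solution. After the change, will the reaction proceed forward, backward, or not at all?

Dilution lowers every aqueous concentration by the same factor. Δn_aq = 2 − 0 = +2, so the system shifts toward the side with more dissolved moles — to the right.

right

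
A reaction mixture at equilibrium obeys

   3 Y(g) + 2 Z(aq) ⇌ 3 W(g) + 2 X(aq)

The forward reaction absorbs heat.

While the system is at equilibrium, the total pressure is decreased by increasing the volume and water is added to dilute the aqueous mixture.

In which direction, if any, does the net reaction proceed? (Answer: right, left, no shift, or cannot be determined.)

no shift

Gas moles: reactants 3, products 3. Δn_gas = 0, so a volume change leaves Q equal to K — no shift from this change.
Dilution scales every aqueous concentration by the same factor. Δn_aq = 2 − 2 = 0, so Q is unchanged — no shift.
None of the changes alters Q relative to K, so there is no net shift.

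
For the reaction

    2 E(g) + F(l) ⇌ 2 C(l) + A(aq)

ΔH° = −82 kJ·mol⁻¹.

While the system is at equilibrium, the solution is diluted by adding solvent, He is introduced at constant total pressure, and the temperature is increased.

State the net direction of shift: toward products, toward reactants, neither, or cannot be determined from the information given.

cannot be determined

Dilution lowers every aqueous concentration by the same factor. Δn_aq = 1 − 0 = +1, so the system shifts toward the side with more dissolved moles — to the right.
Adding inert gas at constant total pressure expands the volume and lowers every reacting partial pressure. With Δn_gas = 0 − 2 = -2, Q moves away from K toward the side with fewer gas moles, so the system shifts toward the side with more gas moles — to the left.
The forward reaction is exothermic. Raising T favours the endothermic direction — shift to the left.
The individual effects push in opposite directions; without quantitative information the net direction cannot be determined.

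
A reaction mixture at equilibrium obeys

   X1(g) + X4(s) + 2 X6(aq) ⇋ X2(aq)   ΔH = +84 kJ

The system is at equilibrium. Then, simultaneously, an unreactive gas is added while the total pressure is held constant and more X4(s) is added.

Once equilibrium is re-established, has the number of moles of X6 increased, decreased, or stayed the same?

increases

Adding inert gas at constant total pressure expands the volume and lowers every reacting partial pressure. With Δn_gas = 0 − 1 = -1, Q moves away from K toward the side with fewer gas moles, so the system shifts toward the side with more gas moles — to the left.
X4 is a pure solid; its activity is 1 regardless of amount, so Q is unaffected — no shift from this change.
The net shift is to the left. X6 is a reactant, so its amount increases.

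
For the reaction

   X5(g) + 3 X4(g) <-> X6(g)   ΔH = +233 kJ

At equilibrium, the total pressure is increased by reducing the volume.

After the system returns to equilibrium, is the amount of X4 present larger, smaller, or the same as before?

decreases

Gas moles: reactants 4, products 1 (Δn_gas = -3). Compression shifts the system toward the side with fewer moles of gas — to the right.
The net shift is to the right. X4 is a reactant, so its amount decreases.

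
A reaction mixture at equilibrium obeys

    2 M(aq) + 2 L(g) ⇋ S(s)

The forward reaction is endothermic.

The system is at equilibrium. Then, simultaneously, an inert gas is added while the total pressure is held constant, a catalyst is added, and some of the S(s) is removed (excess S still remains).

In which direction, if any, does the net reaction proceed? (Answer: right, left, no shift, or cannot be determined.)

left

Adding inert gas at constant total pressure expands the volume and lowers every reacting partial pressure. With Δn_gas = 0 − 2 = -2, Q moves away from K toward the side with fewer gas moles, so the system shifts toward the side with more gas moles — to the left.
A catalyst speeds both forward and reverse rates equally; it changes neither Q nor K — no shift from this change.
S is a pure solid; its activity is 1 regardless of amount, so Q is unaffected — no shift from this change.
Only the nonzero effect(s) matter; the net shift is to the left.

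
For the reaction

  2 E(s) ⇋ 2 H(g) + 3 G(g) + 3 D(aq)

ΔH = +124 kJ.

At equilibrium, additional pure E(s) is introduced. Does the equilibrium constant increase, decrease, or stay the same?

The equilibrium constant depends only on temperature. This perturbation changes neither the position of equilibrium nor K.

unchanged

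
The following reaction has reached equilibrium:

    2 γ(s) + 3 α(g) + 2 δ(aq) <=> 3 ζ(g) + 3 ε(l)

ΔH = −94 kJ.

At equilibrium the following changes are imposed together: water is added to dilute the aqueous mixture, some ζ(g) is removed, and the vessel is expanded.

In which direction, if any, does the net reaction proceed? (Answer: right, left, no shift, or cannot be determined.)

cannot be determined

Dilution lowers every aqueous concentration by the same factor. Δn_aq = 0 − 2 = -2, so the system shifts toward the side with more dissolved moles — to the left.
Removing ζ (g), a product, drives the reaction to the right.
Gas moles: reactants 3, products 3. Δn_gas = 0, so a volume change leaves Q equal to K — no shift from this change.
The individual effects push in opposite directions; without quantitative information the net direction cannot be determined.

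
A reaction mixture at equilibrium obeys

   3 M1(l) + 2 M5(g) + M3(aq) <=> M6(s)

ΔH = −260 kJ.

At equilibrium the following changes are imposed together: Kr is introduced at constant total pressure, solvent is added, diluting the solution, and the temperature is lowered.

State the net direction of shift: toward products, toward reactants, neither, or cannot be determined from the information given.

Adding inert gas at constant total pressure expands the volume and lowers every reacting partial pressure. With Δn_gas = 0 − 2 = -2, Q moves away from K toward the side with fewer gas moles, so the system shifts toward the side with more gas moles — to the left.
Dilution lowers every aqueous concentration by the same factor. Δn_aq = 0 − 1 = -1, so the system shifts toward the side with more dissolved moles — to the left.
The forward reaction is exothermic. Lowering T favours the exothermic direction — shift to the right.
The individual effects push in opposite directions; without quantitative information the net direction cannot be determined.

cannot be determined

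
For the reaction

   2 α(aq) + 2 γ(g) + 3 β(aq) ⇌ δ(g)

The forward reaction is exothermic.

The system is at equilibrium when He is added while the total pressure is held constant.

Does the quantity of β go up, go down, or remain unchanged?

increases

Adding inert gas at constant total pressure expands the volume and lowers every reacting partial pressure. With Δn_gas = 1 − 2 = -1, Q moves away from K toward the side with fewer gas moles, so the system shifts toward the side with more gas moles — to the left.
The net shift is to the left. β is a reactant, so its amount increases.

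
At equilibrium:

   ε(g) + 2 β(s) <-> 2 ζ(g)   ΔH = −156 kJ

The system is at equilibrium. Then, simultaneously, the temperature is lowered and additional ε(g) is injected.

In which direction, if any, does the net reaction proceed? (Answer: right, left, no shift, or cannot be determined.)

right

The forward reaction is exothermic. Lowering T favours the exothermic direction — shift to the right.
Adding ε (g), a reactant, drives the reaction to the right.
All effects act in the same direction — net shift to the right.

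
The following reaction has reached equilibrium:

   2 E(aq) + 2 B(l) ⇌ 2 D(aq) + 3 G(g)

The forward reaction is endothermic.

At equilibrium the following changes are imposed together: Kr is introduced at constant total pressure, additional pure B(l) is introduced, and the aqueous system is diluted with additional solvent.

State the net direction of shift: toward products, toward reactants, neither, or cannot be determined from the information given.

Adding inert gas at constant total pressure expands the volume and lowers every reacting partial pressure. With Δn_gas = 3 − 0 = +3, Q moves away from K toward the side with fewer gas moles, so the system shifts toward the side with more gas moles — to the right.
B is a pure liquid; its activity is 1 regardless of amount, so Q is unaffected — no shift from this change.
Dilution scales every aqueous concentration by the same factor. Δn_aq = 2 − 2 = 0, so Q is unchanged — no shift.
Only the nonzero effect(s) matter; the net shift is to the right.

right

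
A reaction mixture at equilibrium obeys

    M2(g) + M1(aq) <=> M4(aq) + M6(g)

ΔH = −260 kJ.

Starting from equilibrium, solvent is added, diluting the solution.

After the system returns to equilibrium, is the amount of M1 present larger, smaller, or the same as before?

Dilution scales every aqueous concentration by the same factor. Δn_aq = 1 − 1 = 0, so Q is unchanged — no shift.
No net shift occurs, so the amount of M1 is unchanged.

unchanged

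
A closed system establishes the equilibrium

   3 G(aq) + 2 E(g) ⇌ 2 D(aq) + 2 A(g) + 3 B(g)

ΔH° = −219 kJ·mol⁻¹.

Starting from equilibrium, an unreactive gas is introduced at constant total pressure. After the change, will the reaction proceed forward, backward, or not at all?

right

Adding inert gas at constant total pressure expands the volume and lowers every reacting partial pressure. With Δn_gas = 5 − 2 = +3, Q moves away from K toward the side with fewer gas moles, so the system shifts toward the side with more gas moles — to the right.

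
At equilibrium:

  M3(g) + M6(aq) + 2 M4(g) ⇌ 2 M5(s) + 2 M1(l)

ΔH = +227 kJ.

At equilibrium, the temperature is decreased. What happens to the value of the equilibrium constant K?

decreases

K depends on temperature via the van 't Hoff relation. The forward reaction is endothermic, so lowering T decreases K.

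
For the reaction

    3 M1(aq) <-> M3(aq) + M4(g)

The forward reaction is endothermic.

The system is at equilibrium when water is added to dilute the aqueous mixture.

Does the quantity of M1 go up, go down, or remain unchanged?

Dilution lowers every aqueous concentration by the same factor. Δn_aq = 1 − 3 = -2, so the system shifts toward the side with more dissolved moles — to the left.
The net shift is to the left. M1 is a reactant, so its amount increases.

increases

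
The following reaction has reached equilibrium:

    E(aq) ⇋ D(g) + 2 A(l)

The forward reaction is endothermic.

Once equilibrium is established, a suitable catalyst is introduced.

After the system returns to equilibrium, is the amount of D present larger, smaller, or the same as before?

A catalyst speeds both forward and reverse rates equally; it changes neither Q nor K — no shift from this change.
No net shift occurs, so the amount of D is unchanged.

unchanged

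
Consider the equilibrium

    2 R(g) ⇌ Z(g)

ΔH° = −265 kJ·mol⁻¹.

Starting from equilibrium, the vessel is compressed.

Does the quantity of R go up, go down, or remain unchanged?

Gas moles: reactants 2, products 1 (Δn_gas = -1). Compression shifts the system toward the side with fewer moles of gas — to the right.
The net shift is to the right. R is a reactant, so its amount decreases.

decreases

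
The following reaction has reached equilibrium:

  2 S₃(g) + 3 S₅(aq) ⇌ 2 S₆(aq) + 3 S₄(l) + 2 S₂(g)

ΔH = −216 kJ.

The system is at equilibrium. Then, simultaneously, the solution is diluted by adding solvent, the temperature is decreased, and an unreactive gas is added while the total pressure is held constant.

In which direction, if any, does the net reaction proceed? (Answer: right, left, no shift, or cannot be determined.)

Dilution lowers every aqueous concentration by the same factor. Δn_aq = 2 − 3 = -1, so the system shifts toward the side with more dissolved moles — to the left.
The forward reaction is exothermic. Lowering T favours the exothermic direction — shift to the right.
Adding inert gas at constant total pressure expands the volume, scaling every reacting partial pressure by the same factor. Δn_gas = 2 − 2 = 0, so Q is unchanged — no shift.
The individual effects push in opposite directions; without quantitative information the net direction cannot be determined.

cannot be determined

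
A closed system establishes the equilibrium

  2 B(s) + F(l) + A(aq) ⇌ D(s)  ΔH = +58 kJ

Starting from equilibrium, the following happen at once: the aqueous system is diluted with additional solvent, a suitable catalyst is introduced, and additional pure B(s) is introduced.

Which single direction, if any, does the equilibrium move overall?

Dilution lowers every aqueous concentration by the same factor. Δn_aq = 0 − 1 = -1, so the system shifts toward the side with more dissolved moles — to the left.
A catalyst speeds both forward and reverse rates equally; it changes neither Q nor K — no shift from this change.
B is a pure solid; its activity is 1 regardless of amount, so Q is unaffected — no shift from this change.
Only the nonzero effect(s) matter; the net shift is to the left.

left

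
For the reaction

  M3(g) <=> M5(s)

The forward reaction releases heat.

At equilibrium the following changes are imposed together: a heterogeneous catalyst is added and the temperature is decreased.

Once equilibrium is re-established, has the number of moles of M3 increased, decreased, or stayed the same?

decreases

A catalyst speeds both forward and reverse rates equally; it changes neither Q nor K — no shift from this change.
The forward reaction is exothermic. Lowering T favours the exothermic direction — shift to the right.
The net shift is to the right. M3 is a reactant, so its amount decreases.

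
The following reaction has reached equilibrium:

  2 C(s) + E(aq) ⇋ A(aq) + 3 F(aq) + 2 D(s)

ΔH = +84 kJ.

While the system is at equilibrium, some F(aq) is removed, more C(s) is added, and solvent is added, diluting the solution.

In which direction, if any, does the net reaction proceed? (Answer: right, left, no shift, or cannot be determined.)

Removing F (aq), a product, drives the reaction to the right.
C is a pure solid; its activity is 1 regardless of amount, so Q is unaffected — no shift from this change.
Dilution lowers every aqueous concentration by the same factor. Δn_aq = 4 − 1 = +3, so the system shifts toward the side with more dissolved moles — to the right.
Only the nonzero effect(s) matter; the net shift is to the right.

right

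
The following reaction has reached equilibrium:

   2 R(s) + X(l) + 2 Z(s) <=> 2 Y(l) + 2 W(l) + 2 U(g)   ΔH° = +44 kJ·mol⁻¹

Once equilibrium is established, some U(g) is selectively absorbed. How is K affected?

The equilibrium constant depends only on temperature. This perturbation may move the position of equilibrium, but since T is unchanged, K itself is unchanged.

unchanged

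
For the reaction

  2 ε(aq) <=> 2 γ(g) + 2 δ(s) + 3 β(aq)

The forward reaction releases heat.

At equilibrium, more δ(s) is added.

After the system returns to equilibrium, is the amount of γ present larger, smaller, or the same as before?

unchanged

δ is a pure solid; its activity is 1 regardless of amount, so Q is unaffected — no shift from this change.
No net shift occurs, so the amount of γ is unchanged.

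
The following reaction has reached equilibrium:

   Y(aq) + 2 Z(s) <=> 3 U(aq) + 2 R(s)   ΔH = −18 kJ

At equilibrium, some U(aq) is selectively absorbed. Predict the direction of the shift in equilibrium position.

Removing U (aq), a product, drives the reaction to the right.

right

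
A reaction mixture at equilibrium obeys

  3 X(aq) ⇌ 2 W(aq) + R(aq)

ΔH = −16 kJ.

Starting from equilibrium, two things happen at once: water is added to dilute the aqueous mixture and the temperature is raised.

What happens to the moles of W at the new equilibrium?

decreases

Dilution scales every aqueous concentration by the same factor. Δn_aq = 3 − 3 = 0, so Q is unchanged — no shift.
The forward reaction is exothermic. Raising T favours the endothermic direction — shift to the left.
The net shift is to the left. W is a product, so its amount decreases.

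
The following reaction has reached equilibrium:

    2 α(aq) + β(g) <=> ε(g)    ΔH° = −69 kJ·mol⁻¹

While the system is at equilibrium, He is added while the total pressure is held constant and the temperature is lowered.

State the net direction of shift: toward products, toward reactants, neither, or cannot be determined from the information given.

Adding inert gas at constant total pressure expands the volume, scaling every reacting partial pressure by the same factor. Δn_gas = 1 − 1 = 0, so Q is unchanged — no shift.
The forward reaction is exothermic. Lowering T favours the exothermic direction — shift to the right.
Only the nonzero effect(s) matter; the net shift is to the right.

right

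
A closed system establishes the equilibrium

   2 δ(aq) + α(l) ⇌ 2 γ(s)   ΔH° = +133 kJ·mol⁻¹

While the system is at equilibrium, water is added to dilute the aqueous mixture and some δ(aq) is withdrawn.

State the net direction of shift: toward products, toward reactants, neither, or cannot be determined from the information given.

Dilution lowers every aqueous concentration by the same factor. Δn_aq = 0 − 2 = -2, so the system shifts toward the side with more dissolved moles — to the left.
Removing δ (aq), a reactant, drives the reaction to the left.
All effects act in the same direction — net shift to the left.

left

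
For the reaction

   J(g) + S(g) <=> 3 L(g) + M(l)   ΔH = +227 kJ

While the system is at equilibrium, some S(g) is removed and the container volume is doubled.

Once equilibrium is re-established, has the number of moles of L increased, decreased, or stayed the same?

Removing S (g), a reactant, drives the reaction to the left.
Gas moles: reactants 2, products 3 (Δn_gas = +1). Expansion shifts the system toward the side with more moles of gas — to the right.
The two effects oppose each other, so the net shift — and hence the change in L — cannot be determined from the given information.

cannot be determined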